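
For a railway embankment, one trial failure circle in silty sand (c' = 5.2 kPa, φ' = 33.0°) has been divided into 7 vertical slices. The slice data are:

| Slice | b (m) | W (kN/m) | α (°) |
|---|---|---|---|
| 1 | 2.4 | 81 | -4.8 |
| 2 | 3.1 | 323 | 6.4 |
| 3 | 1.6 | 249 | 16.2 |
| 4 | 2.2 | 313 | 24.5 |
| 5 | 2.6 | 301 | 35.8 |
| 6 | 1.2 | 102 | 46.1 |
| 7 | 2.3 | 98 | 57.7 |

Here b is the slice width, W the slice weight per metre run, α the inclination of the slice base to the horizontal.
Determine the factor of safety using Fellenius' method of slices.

FS = 1.67

Ordinary method of slices: FS = Σ[c'·Δl_i + (W_i cosα_i)·tanφ'] / Σ W_i sinα_i, with Δl_i = b_i / cosα_i.
Slice 1: Δl = 2.4/cos(-4.8°) = 2.408 m; N'_1 = 81·cos(-4.8°) = 80.7; c'Δl = 12.52; W sinα = -6.8
Slice 2: Δl = 3.1/cos6.4° = 3.119 m; N'_2 = 323·cos6.4° = 321.0; c'Δl = 16.22; W sinα = 36.0
Slice 3: Δl = 1.6/cos16.2° = 1.666 m; N'_3 = 249·cos16.2° = 239.1; c'Δl = 8.66; W sinα = 69.5
Slice 4: Δl = 2.2/cos24.5° = 2.418 m; N'_4 = 313·cos24.5° = 284.8; c'Δl = 12.57; W sinα = 129.8
Slice 5: Δl = 2.6/cos35.8° = 3.206 m; N'_5 = 301·cos35.8° = 244.1; c'Δl = 16.67; W sinα = 176.1
Slice 6: Δl = 1.2/cos46.1° = 1.731 m; N'_6 = 102·cos46.1° = 70.7; c'Δl = 9.00; W sinα = 73.5
Slice 7: Δl = 2.3/cos57.7° = 4.304 m; N'_7 = 98·cos57.7° = 52.4; c'Δl = 22.38; W sinα = 82.8
Σc'Δl = 98.0 kN/m; ΣN' = 1292.9 kN/m; ΣW sinα = 560.9 kN/m
Resisting = 98.0 + 1292.9·tan33.0° = 98.0 + 839.6 = 937.6 kN/m
FS = 937.6 / 560.9 = 1.672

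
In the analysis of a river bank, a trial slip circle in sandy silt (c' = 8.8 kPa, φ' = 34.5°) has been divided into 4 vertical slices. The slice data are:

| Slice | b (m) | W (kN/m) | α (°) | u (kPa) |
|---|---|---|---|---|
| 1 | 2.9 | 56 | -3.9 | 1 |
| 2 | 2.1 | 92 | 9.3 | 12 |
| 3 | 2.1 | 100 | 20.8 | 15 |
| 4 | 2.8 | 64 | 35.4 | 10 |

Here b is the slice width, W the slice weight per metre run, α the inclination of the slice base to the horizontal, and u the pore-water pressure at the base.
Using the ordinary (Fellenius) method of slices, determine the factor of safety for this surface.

FS = 2.74

Ordinary method of slices: FS = Σ[c'·Δl_i + (W_i cosα_i − u_i·Δl_i)·tanφ'] / Σ W_i sinα_i, with Δl_i = b_i / cosα_i.
Slice 1: Δl = 2.9/cos(-3.9°) = 2.907 m; N'_1 = 56·cos(-3.9°) − 1·2.907 = 53.0; c'Δl = 25.58; W sinα = -3.8
Slice 2: Δl = 2.1/cos9.3° = 2.128 m; N'_2 = 92·cos9.3° − 12·2.128 = 65.3; c'Δl = 18.73; W sinα = 14.9
Slice 3: Δl = 2.1/cos20.8° = 2.246 m; N'_3 = 100·cos20.8° − 15·2.246 = 59.8; c'Δl = 19.77; W sinα = 35.5
Slice 4: Δl = 2.8/cos35.4° = 3.435 m; N'_4 = 64·cos35.4° − 10·3.435 = 17.8; c'Δl = 30.23; W sinα = 37.1
Σc'Δl = 94.3 kN/m; ΣN' = 195.8 kN/m; ΣW sinα = 83.6 kN/m
Resisting = 94.3 + 195.8·tan34.5° = 94.3 + 134.6 = 228.9 kN/m
FS = 228.9 / 83.6 = 2.736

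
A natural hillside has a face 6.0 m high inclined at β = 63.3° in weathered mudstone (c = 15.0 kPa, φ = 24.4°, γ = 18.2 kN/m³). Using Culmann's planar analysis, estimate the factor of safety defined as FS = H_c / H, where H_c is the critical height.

FS = 2.02

H_c = (4c/γ) · sinβ cosφ / [1 − cos(β − φ)]
    = (4·15.0/18.2) · sin63.3°·cos24.4° / [1 − cos38.9°]
    = 3.297 · 0.8136 / 0.2218 = 12.09 m
FS = H_c / H = 12.09 / 6.0 = 2.016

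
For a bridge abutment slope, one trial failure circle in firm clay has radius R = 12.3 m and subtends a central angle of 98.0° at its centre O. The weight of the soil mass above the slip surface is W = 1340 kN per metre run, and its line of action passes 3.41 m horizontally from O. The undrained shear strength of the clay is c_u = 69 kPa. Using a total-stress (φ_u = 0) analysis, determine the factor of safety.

Taking moments about the centre O, the resisting moment is provided by the undrained shear strength acting along the arc:
Arc length L_a = R·θ = 12.3·(98.0°·π/180) = 12.3·1.7104 = 21.04 m
M_R = c_u·L_a·R = 69·21.04·12.3 = 17855.1 kN·m/m
M_D = W·d = 1340·3.41 = 4569.4 kN·m/m
FS = M_R / M_D = 17855.1 / 4569.4 = 3.908

FS = 3.91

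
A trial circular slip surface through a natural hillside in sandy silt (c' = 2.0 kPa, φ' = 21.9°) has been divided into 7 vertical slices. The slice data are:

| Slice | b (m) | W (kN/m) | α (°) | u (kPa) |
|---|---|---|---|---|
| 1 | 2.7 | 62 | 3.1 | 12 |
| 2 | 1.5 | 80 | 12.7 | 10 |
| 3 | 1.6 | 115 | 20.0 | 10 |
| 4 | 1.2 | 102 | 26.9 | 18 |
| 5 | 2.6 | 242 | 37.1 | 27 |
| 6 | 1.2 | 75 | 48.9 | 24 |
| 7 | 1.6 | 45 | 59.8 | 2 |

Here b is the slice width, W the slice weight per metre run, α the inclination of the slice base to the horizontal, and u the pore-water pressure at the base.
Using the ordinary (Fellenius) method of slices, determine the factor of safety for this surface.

FS = 0.52

Ordinary method of slices: FS = Σ[c'·Δl_i + (W_i cosα_i − u_i·Δl_i)·tanφ'] / Σ W_i sinα_i, with Δl_i = b_i / cosα_i.
Slice 1: Δl = 2.7/cos3.1° = 2.704 m; N'_1 = 62·cos3.1° − 12·2.704 = 29.5; c'Δl = 5.41; W sinα = 3.4
Slice 2: Δl = 1.5/cos12.7° = 1.538 m; N'_2 = 80·cos12.7° − 10·1.538 = 62.7; c'Δl = 3.08; W sinα = 17.6
Slice 3: Δl = 1.6/cos20.0° = 1.703 m; N'_3 = 115·cos20.0° − 10·1.703 = 91.0; c'Δl = 3.41; W sinα = 39.3
Slice 4: Δl = 1.2/cos26.9° = 1.346 m; N'_4 = 102·cos26.9° − 18·1.346 = 66.7; c'Δl = 2.69; W sinα = 46.1
Slice 5: Δl = 2.6/cos37.1° = 3.260 m; N'_5 = 242·cos37.1° − 27·3.260 = 105.0; c'Δl = 6.52; W sinα = 146.0
Slice 6: Δl = 1.2/cos48.9° = 1.825 m; N'_6 = 75·cos48.9° − 24·1.825 = 5.5; c'Δl = 3.65; W sinα = 56.5
Slice 7: Δl = 1.6/cos59.8° = 3.181 m; N'_7 = 45·cos59.8° − 2·3.181 = 16.3; c'Δl = 6.36; W sinα = 38.9
Σc'Δl = 31.1 kN/m; ΣN' = 376.7 kN/m; ΣW sinα = 347.8 kN/m
Resisting = 31.1 + 376.7·tan21.9° = 31.1 + 151.4 = 182.5 kN/m
FS = 182.5 / 347.8 = 0.525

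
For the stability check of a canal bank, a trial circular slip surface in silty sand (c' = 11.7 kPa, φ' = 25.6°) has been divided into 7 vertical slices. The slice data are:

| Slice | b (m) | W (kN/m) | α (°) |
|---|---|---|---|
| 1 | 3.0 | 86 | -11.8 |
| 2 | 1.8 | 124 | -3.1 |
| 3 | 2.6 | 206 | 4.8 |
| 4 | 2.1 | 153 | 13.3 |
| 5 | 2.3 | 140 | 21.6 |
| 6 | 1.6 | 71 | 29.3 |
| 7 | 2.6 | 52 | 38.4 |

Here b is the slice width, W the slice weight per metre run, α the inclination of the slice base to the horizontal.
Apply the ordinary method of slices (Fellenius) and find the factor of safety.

Ordinary method of slices: FS = Σ[c'·Δl_i + (W_i cosα_i)·tanφ'] / Σ W_i sinα_i, with Δl_i = b_i / cosα_i.
Slice 1: Δl = 3.0/cos(-11.8°) = 3.065 m; N'_1 = 86·cos(-11.8°) = 84.2; c'Δl = 35.86; W sinα = -17.6
Slice 2: Δl = 1.8/cos(-3.1°) = 1.803 m; N'_2 = 124·cos(-3.1°) = 123.8; c'Δl = 21.09; W sinα = -6.7
Slice 3: Δl = 2.6/cos4.8° = 2.609 m; N'_3 = 206·cos4.8° = 205.3; c'Δl = 30.53; W sinα = 17.2
Slice 4: Δl = 2.1/cos13.3° = 2.158 m; N'_4 = 153·cos13.3° = 148.9; c'Δl = 25.25; W sinα = 35.2
Slice 5: Δl = 2.3/cos21.6° = 2.474 m; N'_5 = 140·cos21.6° = 130.2; c'Δl = 28.94; W sinα = 51.5
Slice 6: Δl = 1.6/cos29.3° = 1.835 m; N'_6 = 71·cos29.3° = 61.9; c'Δl = 21.47; W sinα = 34.7
Slice 7: Δl = 2.6/cos38.4° = 3.318 m; N'_7 = 52·cos38.4° = 40.8; c'Δl = 38.82; W sinα = 32.3
Σc'Δl = 201.9 kN/m; ΣN' = 795.0 kN/m; ΣW sinα = 146.7 kN/m
Resisting = 201.9 + 795.0·tan25.6° = 201.9 + 380.9 = 582.9 kN/m
FS = 582.9 / 146.7 = 3.972

FS = 3.97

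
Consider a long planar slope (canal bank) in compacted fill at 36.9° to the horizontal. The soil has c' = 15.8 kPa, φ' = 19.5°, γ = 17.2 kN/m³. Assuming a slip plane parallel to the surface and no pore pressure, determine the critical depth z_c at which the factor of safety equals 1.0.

Setting FS = 1.00 in FS = [c' + γz cos²β tanφ'] / [γz sinβ cosβ] and solving for z:
z = c' / [γ cosβ (FS·sinβ − cosβ·tanφ')]
  = 15.8 / [17.2·cos36.9°·(1.00·sin36.9° − cos36.9°·tan19.5°)]
  = 15.8 / [17.2·0.7997·(1.00·0.6004 − 0.7997·0.3541)]
  = 15.8 / 4.3635 = 3.621 m

z_c = 3.62 m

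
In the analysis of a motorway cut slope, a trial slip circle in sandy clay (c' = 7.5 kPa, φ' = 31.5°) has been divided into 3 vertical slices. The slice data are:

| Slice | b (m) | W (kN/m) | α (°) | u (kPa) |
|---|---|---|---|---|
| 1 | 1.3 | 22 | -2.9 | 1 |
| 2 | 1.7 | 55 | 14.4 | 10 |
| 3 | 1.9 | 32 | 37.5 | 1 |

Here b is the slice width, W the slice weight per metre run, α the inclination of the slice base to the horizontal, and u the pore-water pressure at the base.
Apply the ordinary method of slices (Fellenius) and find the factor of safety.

FS = 2.79

Ordinary method of slices: FS = Σ[c'·Δl_i + (W_i cosα_i − u_i·Δl_i)·tanφ'] / Σ W_i sinα_i, with Δl_i = b_i / cosα_i.
Slice 1: Δl = 1.3/cos(-2.9°) = 1.302 m; N'_1 = 22·cos(-2.9°) − 1·1.302 = 20.7; c'Δl = 9.76; W sinα = -1.1
Slice 2: Δl = 1.7/cos14.4° = 1.755 m; N'_2 = 55·cos14.4° − 10·1.755 = 35.7; c'Δl = 13.16; W sinα = 13.7
Slice 3: Δl = 1.9/cos37.5° = 2.395 m; N'_3 = 32·cos37.5° − 1·2.395 = 23.0; c'Δl = 17.96; W sinα = 19.5
Σc'Δl = 40.9 kN/m; ΣN' = 79.4 kN/m; ΣW sinα = 32.0 kN/m
Resisting = 40.9 + 79.4·tan31.5° = 40.9 + 48.6 = 89.5 kN/m
FS = 89.5 / 32.0 = 2.794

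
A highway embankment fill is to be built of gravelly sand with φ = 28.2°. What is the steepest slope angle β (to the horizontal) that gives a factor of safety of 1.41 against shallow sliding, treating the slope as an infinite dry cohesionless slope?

β = 20.8°

For an infinite dry cohesionless slope FS = tanφ/tanβ, so tanβ = tanφ / FS.
tanβ = tan28.2° / 1.41 = 0.5362 / 1.41 = 0.3803
β = arctan(0.3803) = 20.82°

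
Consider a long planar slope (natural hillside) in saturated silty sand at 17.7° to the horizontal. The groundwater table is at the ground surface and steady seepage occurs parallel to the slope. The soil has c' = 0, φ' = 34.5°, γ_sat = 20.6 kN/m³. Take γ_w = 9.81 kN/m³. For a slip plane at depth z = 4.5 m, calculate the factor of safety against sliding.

FS = 1.13

With seepage parallel to the slope and the water table at the surface, the effective normal stress on the slip plane uses the buoyant unit weight γ' = γ_sat − γ_w while the driving shear stress uses γ_sat:
FS = [c' + γ' z cos²β tanφ'] / [γ_sat z sinβ cosβ]
(For c' = 0 this reduces to FS = (γ'/γ_sat)·tanφ'/tanβ.)
γ' = 20.6 − 9.81 = 10.79 kN/m³
Numerator = 0.0 + 10.79·4.5·cos²17.7°·tan34.5° = 0.0 + 10.79·4.5·0.9076·0.6873 = 30.286 kPa
Denominator = 20.6·4.5·sin17.7°·cos17.7° = 20.6·4.5·0.3040·0.9527 = 26.850 kPa
FS = 30.286 / 26.850 = 1.128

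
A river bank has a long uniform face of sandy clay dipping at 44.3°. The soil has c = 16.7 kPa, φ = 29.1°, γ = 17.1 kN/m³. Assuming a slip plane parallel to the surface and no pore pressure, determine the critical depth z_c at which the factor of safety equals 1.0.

z_c = 4.55 m

Setting FS = 1.00 in FS = [c + γz cos²β tanφ] / [γz sinβ cosβ] and solving for z:
z = c / [γ cosβ (FS·sinβ − cosβ·tanφ)]
  = 16.7 / [17.1·cos44.3°·(1.00·sin44.3° − cos44.3°·tan29.1°)]
  = 16.7 / [17.1·0.7157·(1.00·0.6984 − 0.7157·0.5566)]
  = 16.7 / 3.6723 = 4.548 m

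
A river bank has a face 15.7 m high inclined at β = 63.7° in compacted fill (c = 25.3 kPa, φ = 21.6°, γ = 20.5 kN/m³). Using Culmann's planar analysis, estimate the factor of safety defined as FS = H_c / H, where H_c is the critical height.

FS = 1.02

H_c = (4c/γ) · sinβ cosφ / [1 − cos(β − φ)]
    = (4·25.3/20.5) · sin63.7°·cos21.6° / [1 − cos42.1°]
    = 4.937 · 0.8335 / 0.2580 = 15.95 m
FS = H_c / H = 15.95 / 15.7 = 1.016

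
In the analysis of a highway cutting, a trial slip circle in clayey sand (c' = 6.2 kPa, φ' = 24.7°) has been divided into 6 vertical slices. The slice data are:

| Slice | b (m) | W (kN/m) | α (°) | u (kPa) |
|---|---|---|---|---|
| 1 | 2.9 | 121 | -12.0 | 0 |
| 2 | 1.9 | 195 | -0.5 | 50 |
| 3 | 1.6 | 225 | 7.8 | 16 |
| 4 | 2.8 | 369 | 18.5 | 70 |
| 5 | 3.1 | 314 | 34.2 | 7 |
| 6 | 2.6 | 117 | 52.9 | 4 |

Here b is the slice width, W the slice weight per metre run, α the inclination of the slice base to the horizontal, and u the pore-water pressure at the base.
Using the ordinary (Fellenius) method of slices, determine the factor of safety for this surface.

Ordinary method of slices: FS = Σ[c'·Δl_i + (W_i cosα_i − u_i·Δl_i)·tanφ'] / Σ W_i sinα_i, with Δl_i = b_i / cosα_i.
Slice 1: Δl = 2.9/cos(-12.0°) = 2.965 m; N'_1 = 121·cos(-12.0°) − 0·2.965 = 118.4; c'Δl = 18.38; W sinα = -25.2
Slice 2: Δl = 1.9/cos(-0.5°) = 1.900 m; N'_2 = 195·cos(-0.5°) − 50·1.900 = 100.0; c'Δl = 11.78; W sinα = -1.7
Slice 3: Δl = 1.6/cos7.8° = 1.615 m; N'_3 = 225·cos7.8° − 16·1.615 = 197.1; c'Δl = 10.01; W sinα = 30.5
Slice 4: Δl = 2.8/cos18.5° = 2.953 m; N'_4 = 369·cos18.5° − 70·2.953 = 143.3; c'Δl = 18.31; W sinα = 117.1
Slice 5: Δl = 3.1/cos34.2° = 3.748 m; N'_5 = 314·cos34.2° − 7·3.748 = 233.5; c'Δl = 23.24; W sinα = 176.5
Slice 6: Δl = 2.6/cos52.9° = 4.310 m; N'_6 = 117·cos52.9° − 4·4.310 = 53.3; c'Δl = 26.72; W sinα = 93.3
Σc'Δl = 108.4 kN/m; ΣN' = 845.5 kN/m; ΣW sinα = 390.6 kN/m
Resisting = 108.4 + 845.5·tan24.7° = 108.4 + 388.9 = 497.3 kN/m
FS = 497.3 / 390.6 = 1.273

FS = 1.27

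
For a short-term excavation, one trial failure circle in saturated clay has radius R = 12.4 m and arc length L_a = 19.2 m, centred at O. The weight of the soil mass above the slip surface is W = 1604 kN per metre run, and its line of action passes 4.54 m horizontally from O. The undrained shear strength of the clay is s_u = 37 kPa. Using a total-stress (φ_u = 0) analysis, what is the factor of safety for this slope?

Taking moments about the centre O, the resisting moment is provided by the undrained shear strength acting along the arc:
M_R = s_u·L_a·R = 37·19.20·12.4 = 8809.0 kN·m/m
M_D = W·d = 1604·4.54 = 7282.2 kN·m/m
FS = M_R / M_D = 8809.0 / 7282.2 = 1.210

FS = 1.21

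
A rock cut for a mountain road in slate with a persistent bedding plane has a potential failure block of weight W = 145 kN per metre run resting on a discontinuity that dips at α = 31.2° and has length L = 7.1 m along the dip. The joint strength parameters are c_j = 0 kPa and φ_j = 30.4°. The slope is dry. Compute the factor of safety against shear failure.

Resolving the block weight along and normal to the plane and applying the Mohr–Coulomb strength on the joint:
N' = W cosα = 145·cos31.2° = 124.0 kN/m
Driving force T = W sinα = 145·sin31.2° = 75.1 kN/m
Resisting force R = c_j·L + N'·tanφ_j = 0·7.1 + 124.0·tan30.4° = 0.0 + 72.8 = 72.8 kN/m
FS = R / T = 72.8 / 75.1 = 0.969

FS = 0.97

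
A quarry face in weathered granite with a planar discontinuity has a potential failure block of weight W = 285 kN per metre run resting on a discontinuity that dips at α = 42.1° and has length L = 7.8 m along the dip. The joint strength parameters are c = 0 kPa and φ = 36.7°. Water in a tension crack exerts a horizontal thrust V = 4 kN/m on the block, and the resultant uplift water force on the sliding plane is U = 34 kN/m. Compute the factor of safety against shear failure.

FS = 0.67

Resolving the block weight along and normal to the plane and applying the Mohr–Coulomb strength on the joint:
N' = W cosα − U − V sinα = 285·cos42.1° − 34 − 4·sin42.1° = 174.8 kN/m
Driving force T = W sinα + V cosα = 285·sin42.1° + 4·cos42.1° = 194.0 kN/m
Resisting force R = c·L + N'·tanφ = 0·7.8 + 174.8·tan36.7° = 0.0 + 130.3 = 130.3 kN/m
FS = R / T = 130.3 / 194.0 = 0.671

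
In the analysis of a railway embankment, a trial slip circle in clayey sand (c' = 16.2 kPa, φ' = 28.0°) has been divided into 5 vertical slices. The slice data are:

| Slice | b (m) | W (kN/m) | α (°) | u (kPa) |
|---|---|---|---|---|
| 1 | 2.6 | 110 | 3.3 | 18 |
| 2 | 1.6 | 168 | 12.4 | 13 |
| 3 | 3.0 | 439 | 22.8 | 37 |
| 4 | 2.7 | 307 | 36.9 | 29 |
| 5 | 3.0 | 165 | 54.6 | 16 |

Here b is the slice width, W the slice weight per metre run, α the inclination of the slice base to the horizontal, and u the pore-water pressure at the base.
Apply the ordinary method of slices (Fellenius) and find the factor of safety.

FS = 1.14

Ordinary method of slices: FS = Σ[c'·Δl_i + (W_i cosα_i − u_i·Δl_i)·tanφ'] / Σ W_i sinα_i, with Δl_i = b_i / cosα_i.
Slice 1: Δl = 2.6/cos3.3° = 2.604 m; N'_1 = 110·cos3.3° − 18·2.604 = 62.9; c'Δl = 42.19; W sinα = 6.3
Slice 2: Δl = 1.6/cos12.4° = 1.638 m; N'_2 = 168·cos12.4° − 13·1.638 = 142.8; c'Δl = 26.54; W sinα = 36.1
Slice 3: Δl = 3.0/cos22.8° = 3.254 m; N'_3 = 439·cos22.8° − 37·3.254 = 284.3; c'Δl = 52.72; W sinα = 170.1
Slice 4: Δl = 2.7/cos36.9° = 3.376 m; N'_4 = 307·cos36.9° − 29·3.376 = 147.6; c'Δl = 54.70; W sinα = 184.3
Slice 5: Δl = 3.0/cos54.6° = 5.179 m; N'_5 = 165·cos54.6° − 16·5.179 = 12.7; c'Δl = 83.90; W sinα = 134.5
Σc'Δl = 260.0 kN/m; ΣN' = 650.3 kN/m; ΣW sinα = 531.4 kN/m
Resisting = 260.0 + 650.3·tan28.0° = 260.0 + 345.8 = 605.8 kN/m
FS = 605.8 / 531.4 = 1.140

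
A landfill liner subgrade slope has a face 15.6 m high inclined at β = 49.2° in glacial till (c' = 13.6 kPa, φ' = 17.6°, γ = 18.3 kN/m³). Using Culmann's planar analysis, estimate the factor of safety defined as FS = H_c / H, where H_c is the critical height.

H_c = (4c'/γ) · sinβ cosφ' / [1 − cos(β − φ')]
    = (4·13.6/18.3) · sin49.2°·cos17.6° / [1 − cos31.6°]
    = 2.973 · 0.7216 / 0.1483 = 14.47 m
FS = H_c / H = 14.47 / 15.6 = 0.927

FS = 0.93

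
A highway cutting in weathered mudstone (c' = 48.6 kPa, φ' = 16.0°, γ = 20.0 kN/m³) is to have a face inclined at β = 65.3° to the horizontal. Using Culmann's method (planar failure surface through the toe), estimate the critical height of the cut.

Culmann's analysis gives the critical failure plane at α_cr = (β + φ')/2 = (65.3 + 16.0)/2 = 40.6°, and the critical height
H_c = (4c'/γ) · sinβ cosφ' / [1 − cos(β − φ')]
    = (4·48.6/20.0) · sin65.3°·cos16.0° / [1 − cos(49.3°)]
    = 9.720 · 0.9085·0.9613 / [1 − 0.6521]
    = 9.720 · 0.8733 / 0.3479
    = 24.40 m

H_c = 24.40 m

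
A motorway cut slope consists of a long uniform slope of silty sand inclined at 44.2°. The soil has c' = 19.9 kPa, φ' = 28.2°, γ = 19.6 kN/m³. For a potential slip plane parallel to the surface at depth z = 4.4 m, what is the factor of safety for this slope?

For an infinite slope with a slip plane parallel to the surface (no pore pressure): FS = [c' + γz cos²β tanφ'] / [γz sinβ cosβ].
γz = 19.6·4.4 = 86.24 kN/m²
Numerator = 19.9 + 86.24·cos²44.2°·tan28.2° = 19.9 + 86.24·0.5140·0.5362 = 43.666 kPa
Denominator = 86.24·sin44.2°·cos44.2° = 86.24·0.6972·0.7169 = 43.103 kPa
FS = 43.666 / 43.103 = 1.013

FS = 1.01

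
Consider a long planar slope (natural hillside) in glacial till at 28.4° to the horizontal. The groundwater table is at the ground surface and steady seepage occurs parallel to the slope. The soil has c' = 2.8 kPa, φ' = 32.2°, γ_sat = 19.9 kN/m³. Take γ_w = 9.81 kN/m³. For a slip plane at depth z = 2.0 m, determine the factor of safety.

With seepage parallel to the slope and the water table at the surface, the effective normal stress on the slip plane uses the buoyant unit weight γ' = γ_sat − γ_w while the driving shear stress uses γ_sat:
FS = [c' + γ' z cos²β tanφ'] / [γ_sat z sinβ cosβ]
γ' = 19.9 − 9.81 = 10.09 kN/m³
Numerator = 2.8 + 10.09·2.0·cos²28.4°·tan32.2° = 2.8 + 10.09·2.0·0.7738·0.6297 = 12.633 kPa
Denominator = 19.9·2.0·sin28.4°·cos28.4° = 19.9·2.0·0.4756·0.8796 = 16.652 kPa
FS = 12.633 / 16.652 = 0.759

FS = 0.76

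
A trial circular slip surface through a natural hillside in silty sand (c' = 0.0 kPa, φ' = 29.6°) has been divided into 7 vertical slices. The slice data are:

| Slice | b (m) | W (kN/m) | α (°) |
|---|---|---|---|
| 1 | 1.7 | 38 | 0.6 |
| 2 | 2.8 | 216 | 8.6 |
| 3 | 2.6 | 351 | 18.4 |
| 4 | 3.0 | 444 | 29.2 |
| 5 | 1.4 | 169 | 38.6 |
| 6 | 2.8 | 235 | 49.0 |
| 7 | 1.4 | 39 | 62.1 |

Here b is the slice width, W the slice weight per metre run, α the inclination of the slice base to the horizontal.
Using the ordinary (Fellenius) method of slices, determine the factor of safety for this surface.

FS = 1.07

Ordinary method of slices: FS = Σ[c'·Δl_i + (W_i cosα_i)·tanφ'] / Σ W_i sinα_i, with Δl_i = b_i / cosα_i.
Slice 1: Δl = 1.7/cos0.6° = 1.700 m; N'_1 = 38·cos0.6° = 38.0; c'Δl = 0.00; W sinα = 0.4
Slice 2: Δl = 2.8/cos8.6° = 2.832 m; N'_2 = 216·cos8.6° = 213.6; c'Δl = 0.00; W sinα = 32.3
Slice 3: Δl = 2.6/cos18.4° = 2.740 m; N'_3 = 351·cos18.4° = 333.1; c'Δl = 0.00; W sinα = 110.8
Slice 4: Δl = 3.0/cos29.2° = 3.437 m; N'_4 = 444·cos29.2° = 387.6; c'Δl = 0.00; W sinα = 216.6
Slice 5: Δl = 1.4/cos38.6° = 1.791 m; N'_5 = 169·cos38.6° = 132.1; c'Δl = 0.00; W sinα = 105.4
Slice 6: Δl = 2.8/cos49.0° = 4.268 m; N'_6 = 235·cos49.0° = 154.2; c'Δl = 0.00; W sinα = 177.4
Slice 7: Δl = 1.4/cos62.1° = 2.992 m; N'_7 = 39·cos62.1° = 18.2; c'Δl = 0.00; W sinα = 34.5
Σc'Δl = 0.0 kN/m; ΣN' = 1276.7 kN/m; ΣW sinα = 677.4 kN/m
Resisting = 0.0 + 1276.7·tan29.6° = 0.0 + 725.3 = 725.3 kN/m
FS = 725.3 / 677.4 = 1.071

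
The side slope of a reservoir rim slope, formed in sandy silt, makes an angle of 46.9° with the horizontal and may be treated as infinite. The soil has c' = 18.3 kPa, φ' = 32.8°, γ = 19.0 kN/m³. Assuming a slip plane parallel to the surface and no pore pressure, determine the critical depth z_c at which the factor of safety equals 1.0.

z_c = 4.86 m

Setting FS = 1.00 in FS = [c' + γz cos²β tanφ'] / [γz sinβ cosβ] and solving for z:
z = c' / [γ cosβ (FS·sinβ − cosβ·tanφ')]
  = 18.3 / [19.0·cos46.9°·(1.00·sin46.9° − cos46.9°·tan32.8°)]
  = 18.3 / [19.0·0.6833·(1.00·0.7302 − 0.6833·0.6445)]
  = 18.3 / 3.7625 = 4.864 m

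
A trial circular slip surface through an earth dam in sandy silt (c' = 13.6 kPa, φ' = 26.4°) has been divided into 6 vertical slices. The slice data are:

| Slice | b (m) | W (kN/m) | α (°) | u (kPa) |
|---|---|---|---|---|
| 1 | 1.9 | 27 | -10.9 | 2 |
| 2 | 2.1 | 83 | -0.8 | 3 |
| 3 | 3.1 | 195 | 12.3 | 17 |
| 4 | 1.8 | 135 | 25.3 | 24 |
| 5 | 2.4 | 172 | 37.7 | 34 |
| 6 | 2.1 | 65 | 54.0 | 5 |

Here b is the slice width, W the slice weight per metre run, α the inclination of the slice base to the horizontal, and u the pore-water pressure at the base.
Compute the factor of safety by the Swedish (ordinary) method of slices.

Ordinary method of slices: FS = Σ[c'·Δl_i + (W_i cosα_i − u_i·Δl_i)·tanφ'] / Σ W_i sinα_i, with Δl_i = b_i / cosα_i.
Slice 1: Δl = 1.9/cos(-10.9°) = 1.935 m; N'_1 = 27·cos(-10.9°) − 2·1.935 = 22.6; c'Δl = 26.31; W sinα = -5.1
Slice 2: Δl = 2.1/cos(-0.8°) = 2.100 m; N'_2 = 83·cos(-0.8°) − 3·2.100 = 76.7; c'Δl = 28.56; W sinα = -1.2
Slice 3: Δl = 3.1/cos12.3° = 3.173 m; N'_3 = 195·cos12.3° − 17·3.173 = 136.6; c'Δl = 43.15; W sinα = 41.5
Slice 4: Δl = 1.8/cos25.3° = 1.991 m; N'_4 = 135·cos25.3° − 24·1.991 = 74.3; c'Δl = 27.08; W sinα = 57.7
Slice 5: Δl = 2.4/cos37.7° = 3.033 m; N'_5 = 172·cos37.7° − 34·3.033 = 33.0; c'Δl = 41.25; W sinα = 105.2
Slice 6: Δl = 2.1/cos54.0° = 3.573 m; N'_6 = 65·cos54.0° − 5·3.573 = 20.3; c'Δl = 48.59; W sinα = 52.6
Σc'Δl = 214.9 kN/m; ΣN' = 363.5 kN/m; ΣW sinα = 250.7 kN/m
Resisting = 214.9 + 363.5·tan26.4° = 214.9 + 180.4 = 395.4 kN/m
FS = 395.4 / 250.7 = 1.577

FS = 1.58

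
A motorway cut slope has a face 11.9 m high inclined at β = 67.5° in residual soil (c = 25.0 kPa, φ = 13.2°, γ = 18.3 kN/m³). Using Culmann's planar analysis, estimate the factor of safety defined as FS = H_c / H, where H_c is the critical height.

H_c = (4c/γ) · sinβ cosφ / [1 − cos(β − φ)]
    = (4·25.0/18.3) · sin67.5°·cos13.2° / [1 − cos54.3°]
    = 5.464 · 0.8995 / 0.4165 = 11.80 m
FS = H_c / H = 11.80 / 11.9 = 0.992

FS = 0.99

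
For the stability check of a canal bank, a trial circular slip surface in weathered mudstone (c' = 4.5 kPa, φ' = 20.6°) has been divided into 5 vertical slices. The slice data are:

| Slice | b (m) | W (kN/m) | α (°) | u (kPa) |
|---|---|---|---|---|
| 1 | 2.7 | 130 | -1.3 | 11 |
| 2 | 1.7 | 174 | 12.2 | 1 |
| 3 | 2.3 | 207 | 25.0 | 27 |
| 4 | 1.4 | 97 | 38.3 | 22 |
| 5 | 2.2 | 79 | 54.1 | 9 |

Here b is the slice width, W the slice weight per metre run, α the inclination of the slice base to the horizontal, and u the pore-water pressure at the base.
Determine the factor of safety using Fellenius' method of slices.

Ordinary method of slices: FS = Σ[c'·Δl_i + (W_i cosα_i − u_i·Δl_i)·tanφ'] / Σ W_i sinα_i, with Δl_i = b_i / cosα_i.
Slice 1: Δl = 2.7/cos(-1.3°) = 2.701 m; N'_1 = 130·cos(-1.3°) − 11·2.701 = 100.3; c'Δl = 12.15; W sinα = -2.9
Slice 2: Δl = 1.7/cos12.2° = 1.739 m; N'_2 = 174·cos12.2° − 1·1.739 = 168.3; c'Δl = 7.83; W sinα = 36.8
Slice 3: Δl = 2.3/cos25.0° = 2.538 m; N'_3 = 207·cos25.0° − 27·2.538 = 119.1; c'Δl = 11.42; W sinα = 87.5
Slice 4: Δl = 1.4/cos38.3° = 1.784 m; N'_4 = 97·cos38.3° − 22·1.784 = 36.9; c'Δl = 8.03; W sinα = 60.1
Slice 5: Δl = 2.2/cos54.1° = 3.752 m; N'_5 = 79·cos54.1° − 9·3.752 = 12.6; c'Δl = 16.88; W sinα = 64.0
Σc'Δl = 56.3 kN/m; ΣN' = 437.1 kN/m; ΣW sinα = 245.4 kN/m
Resisting = 56.3 + 437.1·tan20.6° = 56.3 + 164.3 = 220.6 kN/m
FS = 220.6 / 245.4 = 0.899

FS = 0.90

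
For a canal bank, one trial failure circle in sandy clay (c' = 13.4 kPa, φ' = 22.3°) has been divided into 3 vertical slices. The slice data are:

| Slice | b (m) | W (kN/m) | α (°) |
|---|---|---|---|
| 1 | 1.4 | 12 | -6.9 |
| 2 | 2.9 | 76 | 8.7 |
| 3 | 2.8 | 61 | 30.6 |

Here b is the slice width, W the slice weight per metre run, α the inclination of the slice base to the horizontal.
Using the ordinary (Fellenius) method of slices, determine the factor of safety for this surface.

FS = 3.87

Ordinary method of slices: FS = Σ[c'·Δl_i + (W_i cosα_i)·tanφ'] / Σ W_i sinα_i, with Δl_i = b_i / cosα_i.
Slice 1: Δl = 1.4/cos(-6.9°) = 1.410 m; N'_1 = 12·cos(-6.9°) = 11.9; c'Δl = 18.90; W sinα = -1.4
Slice 2: Δl = 2.9/cos8.7° = 2.934 m; N'_2 = 76·cos8.7° = 75.1; c'Δl = 39.31; W sinα = 11.5
Slice 3: Δl = 2.8/cos30.6° = 3.253 m; N'_3 = 61·cos30.6° = 52.5; c'Δl = 43.59; W sinα = 31.1
Σc'Δl = 101.8 kN/m; ΣN' = 139.5 kN/m; ΣW sinα = 41.1 kN/m
Resisting = 101.8 + 139.5·tan22.3° = 101.8 + 57.2 = 159.0 kN/m
FS = 159.0 / 41.1 = 3.869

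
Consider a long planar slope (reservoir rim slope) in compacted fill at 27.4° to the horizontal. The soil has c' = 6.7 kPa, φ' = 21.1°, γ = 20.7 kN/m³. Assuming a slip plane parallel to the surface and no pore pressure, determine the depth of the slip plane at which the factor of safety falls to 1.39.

z = 1.23 m

Setting FS = 1.39 in FS = [c' + γz cos²β tanφ'] / [γz sinβ cosβ] and solving for z:
z = c' / [γ cosβ (FS·sinβ − cosβ·tanφ')]
  = 6.7 / [20.7·cos27.4°·(1.39·sin27.4° − cos27.4°·tan21.1°)]
  = 6.7 / [20.7·0.8878·(1.39·0.4602 − 0.8878·0.3859)]
  = 6.7 / 5.4600 = 1.227 m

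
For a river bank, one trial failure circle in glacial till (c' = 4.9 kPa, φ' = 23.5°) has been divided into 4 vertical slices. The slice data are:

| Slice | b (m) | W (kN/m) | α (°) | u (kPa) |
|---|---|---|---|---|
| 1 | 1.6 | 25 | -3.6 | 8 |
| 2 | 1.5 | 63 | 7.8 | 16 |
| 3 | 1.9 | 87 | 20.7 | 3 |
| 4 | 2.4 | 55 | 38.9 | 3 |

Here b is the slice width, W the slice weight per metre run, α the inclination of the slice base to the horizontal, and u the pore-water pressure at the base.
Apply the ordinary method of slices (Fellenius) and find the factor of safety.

FS = 1.52

Ordinary method of slices: FS = Σ[c'·Δl_i + (W_i cosα_i − u_i·Δl_i)·tanφ'] / Σ W_i sinα_i, with Δl_i = b_i / cosα_i.
Slice 1: Δl = 1.6/cos(-3.6°) = 1.603 m; N'_1 = 25·cos(-3.6°) − 8·1.603 = 12.1; c'Δl = 7.86; W sinα = -1.6
Slice 2: Δl = 1.5/cos7.8° = 1.514 m; N'_2 = 63·cos7.8° − 16·1.514 = 38.2; c'Δl = 7.42; W sinα = 8.6
Slice 3: Δl = 1.9/cos20.7° = 2.031 m; N'_3 = 87·cos20.7° − 3·2.031 = 75.3; c'Δl = 9.95; W sinα = 30.8
Slice 4: Δl = 2.4/cos38.9° = 3.084 m; N'_4 = 55·cos38.9° − 3·3.084 = 33.6; c'Δl = 15.11; W sinα = 34.5
Σc'Δl = 40.3 kN/m; ΣN' = 159.2 kN/m; ΣW sinα = 72.3 kN/m
Resisting = 40.3 + 159.2·tan23.5° = 40.3 + 69.2 = 109.5 kN/m
FS = 109.5 / 72.3 = 1.516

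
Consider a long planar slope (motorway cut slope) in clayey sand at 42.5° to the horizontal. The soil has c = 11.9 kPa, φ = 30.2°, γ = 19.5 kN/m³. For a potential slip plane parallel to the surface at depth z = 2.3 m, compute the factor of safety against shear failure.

For an infinite slope with a slip plane parallel to the surface (no pore pressure): FS = [c + γz cos²β tanφ] / [γz sinβ cosβ].
γz = 19.5·2.3 = 44.85 kN/m²
Numerator = 11.9 + 44.85·cos²42.5°·tan30.2° = 11.9 + 44.85·0.5436·0.5820 = 26.089 kPa
Denominator = 44.85·sin42.5°·cos42.5° = 44.85·0.6756·0.7373 = 22.340 kPa
FS = 26.089 / 22.340 = 1.168

FS = 1.17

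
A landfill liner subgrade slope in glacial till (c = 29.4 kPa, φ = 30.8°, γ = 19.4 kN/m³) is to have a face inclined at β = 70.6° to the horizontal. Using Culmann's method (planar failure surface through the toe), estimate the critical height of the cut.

Culmann's analysis gives the critical failure plane at α_cr = (β + φ)/2 = (70.6 + 30.8)/2 = 50.7°, and the critical height
H_c = (4c/γ) · sinβ cosφ / [1 − cos(β − φ)]
    = (4·29.4/19.4) · sin70.6°·cos30.8° / [1 − cos(39.8°)]
    = 6.062 · 0.9432·0.8590 / [1 − 0.7683]
    = 6.062 · 0.8102 / 0.2317
    = 21.20 m

H_c = 21.20 m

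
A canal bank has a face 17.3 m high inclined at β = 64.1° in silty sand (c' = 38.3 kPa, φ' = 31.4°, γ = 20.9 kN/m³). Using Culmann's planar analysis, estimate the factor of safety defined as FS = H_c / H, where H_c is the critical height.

FS = 2.05

H_c = (4c'/γ) · sinβ cosφ' / [1 − cos(β − φ')]
    = (4·38.3/20.9) · sin64.1°·cos31.4° / [1 − cos32.7°]
    = 7.330 · 0.7678 / 0.1585 = 35.51 m
FS = H_c / H = 35.51 / 17.3 = 2.053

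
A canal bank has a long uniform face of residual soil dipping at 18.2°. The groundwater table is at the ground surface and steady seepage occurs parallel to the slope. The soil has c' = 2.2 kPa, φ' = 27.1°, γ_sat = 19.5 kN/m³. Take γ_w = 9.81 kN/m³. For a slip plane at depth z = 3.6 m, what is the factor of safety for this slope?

FS = 0.88

With seepage parallel to the slope and the water table at the surface, the effective normal stress on the slip plane uses the buoyant unit weight γ' = γ_sat − γ_w while the driving shear stress uses γ_sat:
FS = [c' + γ' z cos²β tanφ'] / [γ_sat z sinβ cosβ]
γ' = 19.5 − 9.81 = 9.69 kN/m³
Numerator = 2.2 + 9.69·3.6·cos²18.2°·tan27.1° = 2.2 + 9.69·3.6·0.9024·0.5117 = 18.310 kPa
Denominator = 19.5·3.6·sin18.2°·cos18.2° = 19.5·3.6·0.3123·0.9500 = 20.829 kPa
FS = 18.310 / 20.829 = 0.879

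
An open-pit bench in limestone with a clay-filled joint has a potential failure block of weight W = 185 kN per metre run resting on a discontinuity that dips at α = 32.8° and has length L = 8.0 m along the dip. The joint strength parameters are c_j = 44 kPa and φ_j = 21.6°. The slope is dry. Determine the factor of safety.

FS = 4.13

Resolving the block weight along and normal to the plane and applying the Mohr–Coulomb strength on the joint:
N' = W cosα = 185·cos32.8° = 155.5 kN/m
Driving force T = W sinα = 185·sin32.8° = 100.2 kN/m
Resisting force R = c_j·L + N'·tanφ_j = 44·8.0 + 155.5·tan21.6° = 352.0 + 61.6 = 413.6 kN/m
FS = R / T = 413.6 / 100.2 = 4.127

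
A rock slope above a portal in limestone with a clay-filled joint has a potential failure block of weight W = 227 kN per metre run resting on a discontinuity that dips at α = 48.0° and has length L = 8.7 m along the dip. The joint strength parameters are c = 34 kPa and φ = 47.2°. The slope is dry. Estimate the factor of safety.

FS = 2.73

Resolving the block weight along and normal to the plane and applying the Mohr–Coulomb strength on the joint:
N' = W cosα = 227·cos48.0° = 151.9 kN/m
Driving force T = W sinα = 227·sin48.0° = 168.7 kN/m
Resisting force R = c·L + N'·tanφ = 34·8.7 + 151.9·tan47.2° = 295.8 + 164.0 = 459.8 kN/m
FS = R / T = 459.8 / 168.7 = 2.726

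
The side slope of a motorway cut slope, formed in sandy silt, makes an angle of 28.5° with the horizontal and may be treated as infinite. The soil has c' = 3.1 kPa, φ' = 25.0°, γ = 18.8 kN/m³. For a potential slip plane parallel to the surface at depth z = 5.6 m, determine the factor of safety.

For an infinite slope with a slip plane parallel to the surface (no pore pressure): FS = [c' + γz cos²β tanφ'] / [γz sinβ cosβ].
γz = 18.8·5.6 = 105.28 kN/m²
Numerator = 3.1 + 105.28·cos²28.5°·tan25.0° = 3.1 + 105.28·0.7723·0.4663 = 41.015 kPa
Denominator = 105.28·sin28.5°·cos28.5° = 105.28·0.4772·0.8788 = 44.148 kPa
FS = 41.015 / 44.148 = 0.929

FS = 0.93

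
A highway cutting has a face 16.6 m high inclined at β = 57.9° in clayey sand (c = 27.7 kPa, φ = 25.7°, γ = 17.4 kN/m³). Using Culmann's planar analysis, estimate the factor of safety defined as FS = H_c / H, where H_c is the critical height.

FS = 1.90

H_c = (4c/γ) · sinβ cosφ / [1 − cos(β − φ)]
    = (4·27.7/17.4) · sin57.9°·cos25.7° / [1 − cos32.2°]
    = 6.368 · 0.7633 / 0.1538 = 31.60 m
FS = H_c / H = 31.60 / 16.6 = 1.904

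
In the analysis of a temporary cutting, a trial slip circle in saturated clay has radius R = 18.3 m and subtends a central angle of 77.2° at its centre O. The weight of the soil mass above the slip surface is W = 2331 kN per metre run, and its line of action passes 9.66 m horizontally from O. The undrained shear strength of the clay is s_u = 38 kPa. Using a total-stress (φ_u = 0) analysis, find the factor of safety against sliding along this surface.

Taking moments about the centre O, the resisting moment is provided by the undrained shear strength acting along the arc:
Arc length L_a = R·θ = 18.3·(77.2°·π/180) = 18.3·1.3474 = 24.66 m
M_R = s_u·L_a·R = 38·24.66·18.3 = 17146.7 kN·m/m
M_D = W·d = 2331·9.66 = 22517.5 kN·m/m
FS = M_R / M_D = 17146.7 / 22517.5 = 0.761

FS = 0.76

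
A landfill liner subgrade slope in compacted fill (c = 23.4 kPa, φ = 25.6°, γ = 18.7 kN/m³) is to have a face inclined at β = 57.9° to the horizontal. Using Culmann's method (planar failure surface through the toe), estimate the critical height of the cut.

Culmann's analysis gives the critical failure plane at α_cr = (β + φ)/2 = (57.9 + 25.6)/2 = 41.8°, and the critical height
H_c = (4c/γ) · sinβ cosφ / [1 − cos(β − φ)]
    = (4·23.4/18.7) · sin57.9°·cos25.6° / [1 − cos(32.3°)]
    = 5.005 · 0.8471·0.9018 / [1 − 0.8453]
    = 5.005 · 0.7640 / 0.1547
    = 24.71 m

H_c = 24.71 m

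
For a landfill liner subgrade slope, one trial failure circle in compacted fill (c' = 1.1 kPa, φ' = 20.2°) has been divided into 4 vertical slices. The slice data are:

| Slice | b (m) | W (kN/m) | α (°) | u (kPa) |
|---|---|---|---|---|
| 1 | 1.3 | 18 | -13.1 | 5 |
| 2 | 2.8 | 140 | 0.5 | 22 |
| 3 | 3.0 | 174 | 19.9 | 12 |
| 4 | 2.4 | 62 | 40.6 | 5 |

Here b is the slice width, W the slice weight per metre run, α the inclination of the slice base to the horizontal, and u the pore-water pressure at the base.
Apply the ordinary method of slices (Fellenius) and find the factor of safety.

FS = 1.05

Ordinary method of slices: FS = Σ[c'·Δl_i + (W_i cosα_i − u_i·Δl_i)·tanφ'] / Σ W_i sinα_i, with Δl_i = b_i / cosα_i.
Slice 1: Δl = 1.3/cos(-13.1°) = 1.335 m; N'_1 = 18·cos(-13.1°) − 5·1.335 = 10.9; c'Δl = 1.47; W sinα = -4.1
Slice 2: Δl = 2.8/cos0.5° = 2.800 m; N'_2 = 140·cos0.5° − 22·2.800 = 78.4; c'Δl = 3.08; W sinα = 1.2
Slice 3: Δl = 3.0/cos19.9° = 3.191 m; N'_3 = 174·cos19.9° − 12·3.191 = 125.3; c'Δl = 3.51; W sinα = 59.2
Slice 4: Δl = 2.4/cos40.6° = 3.161 m; N'_4 = 62·cos40.6° − 5·3.161 = 31.3; c'Δl = 3.48; W sinα = 40.3
Σc'Δl = 11.5 kN/m; ΣN' = 245.8 kN/m; ΣW sinα = 96.7 kN/m
Resisting = 11.5 + 245.8·tan20.2° = 11.5 + 90.5 = 102.0 kN/m
FS = 102.0 / 96.7 = 1.055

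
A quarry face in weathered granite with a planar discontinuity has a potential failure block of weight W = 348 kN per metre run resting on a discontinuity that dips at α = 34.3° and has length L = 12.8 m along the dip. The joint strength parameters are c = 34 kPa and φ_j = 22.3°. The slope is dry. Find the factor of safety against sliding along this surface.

FS = 2.82

Resolving the block weight along and normal to the plane and applying the Mohr–Coulomb strength on the joint:
N' = W cosα = 348·cos34.3° = 287.5 kN/m
Driving force T = W sinα = 348·sin34.3° = 196.1 kN/m
Resisting force R = c·L + N'·tanφ_j = 34·12.8 + 287.5·tan22.3° = 435.2 + 117.9 = 553.1 kN/m
FS = R / T = 553.1 / 196.1 = 2.820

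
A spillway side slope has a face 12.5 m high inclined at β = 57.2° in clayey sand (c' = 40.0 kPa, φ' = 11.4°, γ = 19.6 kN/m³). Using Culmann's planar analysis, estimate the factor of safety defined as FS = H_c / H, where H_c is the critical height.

FS = 1.78

H_c = (4c'/γ) · sinβ cosφ' / [1 − cos(β − φ')]
    = (4·40.0/19.6) · sin57.2°·cos11.4° / [1 − cos45.8°]
    = 8.163 · 0.8240 / 0.3028 = 22.21 m
FS = H_c / H = 22.21 / 12.5 = 1.777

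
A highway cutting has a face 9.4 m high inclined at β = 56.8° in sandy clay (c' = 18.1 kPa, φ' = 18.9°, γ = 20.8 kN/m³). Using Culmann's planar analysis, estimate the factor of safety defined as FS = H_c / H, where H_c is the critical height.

H_c = (4c'/γ) · sinβ cosφ' / [1 − cos(β − φ')]
    = (4·18.1/20.8) · sin56.8°·cos18.9° / [1 − cos37.9°]
    = 3.481 · 0.7917 / 0.2109 = 13.06 m
FS = H_c / H = 13.06 / 9.4 = 1.390

FS = 1.39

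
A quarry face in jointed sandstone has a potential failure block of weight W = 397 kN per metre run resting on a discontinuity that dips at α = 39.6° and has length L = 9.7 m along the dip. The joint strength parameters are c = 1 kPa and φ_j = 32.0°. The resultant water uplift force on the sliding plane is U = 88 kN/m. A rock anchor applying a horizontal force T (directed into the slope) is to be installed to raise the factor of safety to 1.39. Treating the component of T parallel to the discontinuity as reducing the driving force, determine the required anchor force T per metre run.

T = 140 kN/m

Resolving forces along and normal to the sliding plane, with the horizontal anchor force T adding T·sinα to the effective normal force and T·cosα acting up the plane against the driving force:
FS = [cL + (W cosα − U + T sinα) tanφ_j] / [W sinα − T cosα]
Without the anchor: N' = 217.9 kN/m, driving T_d = 253.1 kN/m, resisting R = 1·9.7 + 217.9·tan32.0° = 145.9 kN/m, FS = 0.58.
Setting FS = 1.39 and solving for T:
1.39·(253.1 − T cos39.6°) = 145.9 + T sin39.6°·tan32.0°
T·(sin39.6°·tan32.0° + 1.39·cos39.6°) = 1.39·253.1 − 145.9
T·(0.6374·0.6249 + 1.39·0.7705) = 351.7 − 145.9 = 205.9
T·1.4693 = 205.9
T = 140.1 kN/m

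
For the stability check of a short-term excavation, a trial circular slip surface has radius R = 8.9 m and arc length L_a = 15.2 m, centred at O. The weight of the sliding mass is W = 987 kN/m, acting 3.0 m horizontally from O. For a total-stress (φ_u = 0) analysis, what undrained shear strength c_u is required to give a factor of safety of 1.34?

c_u = 29.3 kPa

FS = c_u·L_a·R / (W·d), so c_u = FS·W·d / (L_a·R).
c_u = 1.34·987·3.0 / (15.20·8.9) = 3967.7 / 135.28 = 29.33 kPa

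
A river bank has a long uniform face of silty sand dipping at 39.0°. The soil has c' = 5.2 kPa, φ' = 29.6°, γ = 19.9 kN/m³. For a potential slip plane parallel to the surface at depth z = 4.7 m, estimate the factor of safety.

FS = 0.82

For an infinite slope with a slip plane parallel to the surface (no pore pressure): FS = [c' + γz cos²β tanφ'] / [γz sinβ cosβ].
γz = 19.9·4.7 = 93.53 kN/m²
Numerator = 5.2 + 93.53·cos²39.0°·tan29.6° = 5.2 + 93.53·0.6040·0.5681 = 37.290 kPa
Denominator = 93.53·sin39.0°·cos39.0° = 93.53·0.6293·0.7771 = 45.743 kPa
FS = 37.290 / 45.743 = 0.815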